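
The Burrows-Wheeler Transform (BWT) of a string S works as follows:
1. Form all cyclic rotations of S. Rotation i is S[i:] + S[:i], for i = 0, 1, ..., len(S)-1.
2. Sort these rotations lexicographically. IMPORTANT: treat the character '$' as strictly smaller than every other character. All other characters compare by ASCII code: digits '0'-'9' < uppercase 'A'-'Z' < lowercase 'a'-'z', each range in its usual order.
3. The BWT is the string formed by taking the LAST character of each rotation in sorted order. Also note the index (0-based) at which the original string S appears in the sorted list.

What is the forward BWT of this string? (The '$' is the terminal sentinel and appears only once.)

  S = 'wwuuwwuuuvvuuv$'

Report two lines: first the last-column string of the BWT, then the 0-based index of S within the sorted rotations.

All 15 rotations (rotation i = S[i:]+S[:i]):
  rot[0] = wwuuwwuuuvvuuv$
  rot[1] = wuuwwuuuvvuuv$w
  rot[2] = uuwwuuuvvuuv$ww
  rot[3] = uwwuuuvvuuv$wwu
  rot[4] = wwuuuvvuuv$wwuu
  rot[5] = wuuuvvuuv$wwuuw
  rot[6] = uuuvvuuv$wwuuww
  rot[7] = uuvvuuv$wwuuwwu
  rot[8] = uvvuuv$wwuuwwuu
  rot[9] = vvuuv$wwuuwwuuu
  rot[10] = vuuv$wwuuwwuuuv
  rot[11] = uuv$wwuuwwuuuvv
  rot[12] = uv$wwuuwwuuuvvu
  rot[13] = v$wwuuwwuuuvvuu
  rot[14] = $wwuuwwuuuvvuuv
Sorted (with $ < everything):
  sorted[0] = $wwuuwwuuuvvuuv  (last char: 'v')
  sorted[1] = uuuvvuuv$wwuuww  (last char: 'w')
  sorted[2] = uuv$wwuuwwuuuvv  (last char: 'v')
  sorted[3] = uuvvuuv$wwuuwwu  (last char: 'u')
  sorted[4] = uuwwuuuvvuuv$ww  (last char: 'w')
  sorted[5] = uv$wwuuwwuuuvvu  (last char: 'u')
  sorted[6] = uvvuuv$wwuuwwuu  (last char: 'u')
  sorted[7] = uwwuuuvvuuv$wwu  (last char: 'u')
  sorted[8] = v$wwuuwwuuuvvuu  (last char: 'u')
  sorted[9] = vuuv$wwuuwwuuuv  (last char: 'v')
  sorted[10] = vvuuv$wwuuwwuuu  (last char: 'u')
  sorted[11] = wuuuvvuuv$wwuuw  (last char: 'w')
  sorted[12] = wuuwwuuuvvuuv$w  (last char: 'w')
  sorted[13] = wwuuuvvuuv$wwuu  (last char: 'u')
  sorted[14] = wwuuwwuuuvvuuv$  (last char: '$')
Last column: vwvuwuuuuvuwwu$
Original string S is at sorted index 14

Answer: vwvuwuuuuvuwwu$
14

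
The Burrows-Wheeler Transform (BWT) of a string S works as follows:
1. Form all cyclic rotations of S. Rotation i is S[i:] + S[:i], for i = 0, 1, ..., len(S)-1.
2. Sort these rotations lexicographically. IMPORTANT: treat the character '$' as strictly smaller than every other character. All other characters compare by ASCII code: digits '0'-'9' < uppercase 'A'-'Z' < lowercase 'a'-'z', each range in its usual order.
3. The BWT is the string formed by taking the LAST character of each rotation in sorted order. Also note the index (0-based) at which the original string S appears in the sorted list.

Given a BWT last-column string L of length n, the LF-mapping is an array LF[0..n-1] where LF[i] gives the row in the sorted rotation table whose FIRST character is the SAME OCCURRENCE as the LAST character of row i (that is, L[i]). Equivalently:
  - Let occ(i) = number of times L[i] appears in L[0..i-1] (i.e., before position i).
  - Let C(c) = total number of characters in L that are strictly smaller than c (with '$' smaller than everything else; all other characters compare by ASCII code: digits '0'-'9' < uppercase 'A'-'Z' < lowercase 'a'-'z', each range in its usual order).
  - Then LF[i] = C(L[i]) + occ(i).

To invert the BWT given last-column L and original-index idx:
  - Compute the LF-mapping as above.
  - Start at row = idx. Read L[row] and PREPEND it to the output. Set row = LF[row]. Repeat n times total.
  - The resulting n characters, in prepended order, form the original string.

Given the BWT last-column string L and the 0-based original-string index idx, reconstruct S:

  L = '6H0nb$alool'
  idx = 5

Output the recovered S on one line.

Answer: balloonH06$

Derivation:
LF mapping: 2 3 1 8 5 0 4 6 9 10 7
Walk LF starting at row 5, prepending L[row]:
  step 1: row=5, L[5]='$', prepend. Next row=LF[5]=0
  step 2: row=0, L[0]='6', prepend. Next row=LF[0]=2
  step 3: row=2, L[2]='0', prepend. Next row=LF[2]=1
  step 4: row=1, L[1]='H', prepend. Next row=LF[1]=3
  step 5: row=3, L[3]='n', prepend. Next row=LF[3]=8
  step 6: row=8, L[8]='o', prepend. Next row=LF[8]=9
  step 7: row=9, L[9]='o', prepend. Next row=LF[9]=10
  step 8: row=10, L[10]='l', prepend. Next row=LF[10]=7
  step 9: row=7, L[7]='l', prepend. Next row=LF[7]=6
  step 10: row=6, L[6]='a', prepend. Next row=LF[6]=4
  step 11: row=4, L[4]='b', prepend. Next row=LF[4]=5
Reversed output: balloonH06$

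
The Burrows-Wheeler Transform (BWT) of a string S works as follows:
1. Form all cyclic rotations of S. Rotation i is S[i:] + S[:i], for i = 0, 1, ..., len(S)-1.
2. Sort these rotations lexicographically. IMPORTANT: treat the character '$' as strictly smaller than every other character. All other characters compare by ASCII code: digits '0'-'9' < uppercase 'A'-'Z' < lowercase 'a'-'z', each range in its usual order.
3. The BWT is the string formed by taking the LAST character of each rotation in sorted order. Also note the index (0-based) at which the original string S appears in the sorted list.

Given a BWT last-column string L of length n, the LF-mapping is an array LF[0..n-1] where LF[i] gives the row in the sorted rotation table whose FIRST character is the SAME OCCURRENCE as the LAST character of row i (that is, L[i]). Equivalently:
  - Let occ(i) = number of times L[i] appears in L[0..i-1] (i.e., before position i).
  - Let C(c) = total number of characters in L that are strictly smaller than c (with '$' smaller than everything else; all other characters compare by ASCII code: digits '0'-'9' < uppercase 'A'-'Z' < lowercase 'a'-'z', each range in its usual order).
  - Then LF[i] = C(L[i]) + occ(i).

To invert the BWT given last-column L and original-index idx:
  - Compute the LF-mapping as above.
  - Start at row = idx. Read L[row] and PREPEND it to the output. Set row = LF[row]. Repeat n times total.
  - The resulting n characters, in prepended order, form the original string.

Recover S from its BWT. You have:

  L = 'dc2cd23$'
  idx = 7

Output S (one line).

LF mapping: 6 4 1 5 7 2 3 0
Walk LF starting at row 7, prepending L[row]:
  step 1: row=7, L[7]='$', prepend. Next row=LF[7]=0
  step 2: row=0, L[0]='d', prepend. Next row=LF[0]=6
  step 3: row=6, L[6]='3', prepend. Next row=LF[6]=3
  step 4: row=3, L[3]='c', prepend. Next row=LF[3]=5
  step 5: row=5, L[5]='2', prepend. Next row=LF[5]=2
  step 6: row=2, L[2]='2', prepend. Next row=LF[2]=1
  step 7: row=1, L[1]='c', prepend. Next row=LF[1]=4
  step 8: row=4, L[4]='d', prepend. Next row=LF[4]=7
Reversed output: dc22c3d$

Answer: dc22c3d$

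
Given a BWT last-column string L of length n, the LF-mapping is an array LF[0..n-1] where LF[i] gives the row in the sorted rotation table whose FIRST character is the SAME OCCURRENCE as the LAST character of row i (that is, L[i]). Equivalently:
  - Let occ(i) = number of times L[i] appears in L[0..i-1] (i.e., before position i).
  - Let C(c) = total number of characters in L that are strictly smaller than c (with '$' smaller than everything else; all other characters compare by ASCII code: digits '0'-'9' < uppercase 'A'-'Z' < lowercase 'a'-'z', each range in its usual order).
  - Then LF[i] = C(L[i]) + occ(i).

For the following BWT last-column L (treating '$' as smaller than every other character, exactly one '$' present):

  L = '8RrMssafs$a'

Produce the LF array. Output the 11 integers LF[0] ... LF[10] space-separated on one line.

Answer: 1 3 7 2 8 9 4 6 10 0 5

Derivation:
Char counts: '$':1, '8':1, 'M':1, 'R':1, 'a':2, 'f':1, 'r':1, 's':3
C (first-col start): C('$')=0, C('8')=1, C('M')=2, C('R')=3, C('a')=4, C('f')=6, C('r')=7, C('s')=8
L[0]='8': occ=0, LF[0]=C('8')+0=1+0=1
L[1]='R': occ=0, LF[1]=C('R')+0=3+0=3
L[2]='r': occ=0, LF[2]=C('r')+0=7+0=7
L[3]='M': occ=0, LF[3]=C('M')+0=2+0=2
L[4]='s': occ=0, LF[4]=C('s')+0=8+0=8
L[5]='s': occ=1, LF[5]=C('s')+1=8+1=9
L[6]='a': occ=0, LF[6]=C('a')+0=4+0=4
L[7]='f': occ=0, LF[7]=C('f')+0=6+0=6
L[8]='s': occ=2, LF[8]=C('s')+2=8+2=10
L[9]='$': occ=0, LF[9]=C('$')+0=0+0=0
L[10]='a': occ=1, LF[10]=C('a')+1=4+1=5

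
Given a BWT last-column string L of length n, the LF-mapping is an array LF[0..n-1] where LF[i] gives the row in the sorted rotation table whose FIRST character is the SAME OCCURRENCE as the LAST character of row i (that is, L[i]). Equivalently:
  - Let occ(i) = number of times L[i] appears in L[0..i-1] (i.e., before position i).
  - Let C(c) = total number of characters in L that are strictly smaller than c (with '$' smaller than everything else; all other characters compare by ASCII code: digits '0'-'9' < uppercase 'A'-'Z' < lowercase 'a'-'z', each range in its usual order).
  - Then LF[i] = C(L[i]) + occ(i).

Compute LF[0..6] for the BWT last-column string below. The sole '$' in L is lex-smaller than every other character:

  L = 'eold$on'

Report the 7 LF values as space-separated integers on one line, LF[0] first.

Char counts: '$':1, 'd':1, 'e':1, 'l':1, 'n':1, 'o':2
C (first-col start): C('$')=0, C('d')=1, C('e')=2, C('l')=3, C('n')=4, C('o')=5
L[0]='e': occ=0, LF[0]=C('e')+0=2+0=2
L[1]='o': occ=0, LF[1]=C('o')+0=5+0=5
L[2]='l': occ=0, LF[2]=C('l')+0=3+0=3
L[3]='d': occ=0, LF[3]=C('d')+0=1+0=1
L[4]='$': occ=0, LF[4]=C('$')+0=0+0=0
L[5]='o': occ=1, LF[5]=C('o')+1=5+1=6
L[6]='n': occ=0, LF[6]=C('n')+0=4+0=4

Answer: 2 5 3 1 0 6 4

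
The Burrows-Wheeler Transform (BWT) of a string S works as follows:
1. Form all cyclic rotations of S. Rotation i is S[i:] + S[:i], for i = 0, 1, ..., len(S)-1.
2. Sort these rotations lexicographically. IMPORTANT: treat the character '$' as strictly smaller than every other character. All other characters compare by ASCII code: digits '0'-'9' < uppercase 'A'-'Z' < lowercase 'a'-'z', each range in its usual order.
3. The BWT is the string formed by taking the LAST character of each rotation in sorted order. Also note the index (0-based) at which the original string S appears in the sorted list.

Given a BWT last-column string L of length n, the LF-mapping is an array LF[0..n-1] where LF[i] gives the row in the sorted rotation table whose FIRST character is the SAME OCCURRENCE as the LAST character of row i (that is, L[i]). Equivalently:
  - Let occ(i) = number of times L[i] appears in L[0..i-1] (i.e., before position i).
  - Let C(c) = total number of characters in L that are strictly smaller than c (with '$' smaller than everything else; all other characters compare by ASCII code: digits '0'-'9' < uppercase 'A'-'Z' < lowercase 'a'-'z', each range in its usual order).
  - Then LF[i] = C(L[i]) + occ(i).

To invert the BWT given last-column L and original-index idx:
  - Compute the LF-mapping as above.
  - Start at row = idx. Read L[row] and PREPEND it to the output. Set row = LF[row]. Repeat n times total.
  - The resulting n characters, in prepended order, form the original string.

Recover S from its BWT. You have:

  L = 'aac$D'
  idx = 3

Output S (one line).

LF mapping: 2 3 4 0 1
Walk LF starting at row 3, prepending L[row]:
  step 1: row=3, L[3]='$', prepend. Next row=LF[3]=0
  step 2: row=0, L[0]='a', prepend. Next row=LF[0]=2
  step 3: row=2, L[2]='c', prepend. Next row=LF[2]=4
  step 4: row=4, L[4]='D', prepend. Next row=LF[4]=1
  step 5: row=1, L[1]='a', prepend. Next row=LF[1]=3
Reversed output: aDca$

Answer: aDca$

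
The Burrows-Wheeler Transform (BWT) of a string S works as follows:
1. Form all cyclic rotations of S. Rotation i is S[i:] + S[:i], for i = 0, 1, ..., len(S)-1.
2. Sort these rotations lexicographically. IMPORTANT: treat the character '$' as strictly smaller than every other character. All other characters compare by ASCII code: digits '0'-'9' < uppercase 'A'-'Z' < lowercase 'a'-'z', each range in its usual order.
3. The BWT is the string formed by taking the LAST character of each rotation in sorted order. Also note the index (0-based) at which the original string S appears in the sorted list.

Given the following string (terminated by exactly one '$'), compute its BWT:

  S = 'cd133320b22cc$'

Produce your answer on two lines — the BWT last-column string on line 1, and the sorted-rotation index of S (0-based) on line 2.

Answer: c2d3b23310c2$c
12

Derivation:
All 14 rotations (rotation i = S[i:]+S[:i]):
  rot[0] = cd133320b22cc$
  rot[1] = d133320b22cc$c
  rot[2] = 133320b22cc$cd
  rot[3] = 33320b22cc$cd1
  rot[4] = 3320b22cc$cd13
  rot[5] = 320b22cc$cd133
  rot[6] = 20b22cc$cd1333
  rot[7] = 0b22cc$cd13332
  rot[8] = b22cc$cd133320
  rot[9] = 22cc$cd133320b
  rot[10] = 2cc$cd133320b2
  rot[11] = cc$cd133320b22
  rot[12] = c$cd133320b22c
  rot[13] = $cd133320b22cc
Sorted (with $ < everything):
  sorted[0] = $cd133320b22cc  (last char: 'c')
  sorted[1] = 0b22cc$cd13332  (last char: '2')
  sorted[2] = 133320b22cc$cd  (last char: 'd')
  sorted[3] = 20b22cc$cd1333  (last char: '3')
  sorted[4] = 22cc$cd133320b  (last char: 'b')
  sorted[5] = 2cc$cd133320b2  (last char: '2')
  sorted[6] = 320b22cc$cd133  (last char: '3')
  sorted[7] = 3320b22cc$cd13  (last char: '3')
  sorted[8] = 33320b22cc$cd1  (last char: '1')
  sorted[9] = b22cc$cd133320  (last char: '0')
  sorted[10] = c$cd133320b22c  (last char: 'c')
  sorted[11] = cc$cd133320b22  (last char: '2')
  sorted[12] = cd133320b22cc$  (last char: '$')
  sorted[13] = d133320b22cc$c  (last char: 'c')
Last column: c2d3b23310c2$c
Original string S is at sorted index 12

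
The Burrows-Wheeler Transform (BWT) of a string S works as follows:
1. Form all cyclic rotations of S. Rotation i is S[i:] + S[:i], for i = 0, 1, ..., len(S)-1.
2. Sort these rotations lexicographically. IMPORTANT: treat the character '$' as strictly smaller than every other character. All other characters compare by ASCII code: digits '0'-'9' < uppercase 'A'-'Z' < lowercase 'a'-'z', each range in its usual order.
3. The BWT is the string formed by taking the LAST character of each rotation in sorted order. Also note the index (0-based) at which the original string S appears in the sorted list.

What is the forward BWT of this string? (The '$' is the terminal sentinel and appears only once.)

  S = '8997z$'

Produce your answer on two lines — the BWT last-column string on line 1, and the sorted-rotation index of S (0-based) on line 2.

All 6 rotations (rotation i = S[i:]+S[:i]):
  rot[0] = 8997z$
  rot[1] = 997z$8
  rot[2] = 97z$89
  rot[3] = 7z$899
  rot[4] = z$8997
  rot[5] = $8997z
Sorted (with $ < everything):
  sorted[0] = $8997z  (last char: 'z')
  sorted[1] = 7z$899  (last char: '9')
  sorted[2] = 8997z$  (last char: '$')
  sorted[3] = 97z$89  (last char: '9')
  sorted[4] = 997z$8  (last char: '8')
  sorted[5] = z$8997  (last char: '7')
Last column: z9$987
Original string S is at sorted index 2

Answer: z9$987
2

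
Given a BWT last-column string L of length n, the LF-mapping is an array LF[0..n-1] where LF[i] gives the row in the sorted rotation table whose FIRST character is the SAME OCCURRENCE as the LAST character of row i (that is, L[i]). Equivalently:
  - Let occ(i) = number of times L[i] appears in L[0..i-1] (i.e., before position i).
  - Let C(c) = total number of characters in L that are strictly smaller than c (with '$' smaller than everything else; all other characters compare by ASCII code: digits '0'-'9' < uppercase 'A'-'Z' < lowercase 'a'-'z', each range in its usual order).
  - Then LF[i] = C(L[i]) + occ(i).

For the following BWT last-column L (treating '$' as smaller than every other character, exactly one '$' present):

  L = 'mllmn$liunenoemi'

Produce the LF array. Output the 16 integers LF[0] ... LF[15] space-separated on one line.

Answer: 8 5 6 9 11 0 7 3 15 12 1 13 14 2 10 4

Derivation:
Char counts: '$':1, 'e':2, 'i':2, 'l':3, 'm':3, 'n':3, 'o':1, 'u':1
C (first-col start): C('$')=0, C('e')=1, C('i')=3, C('l')=5, C('m')=8, C('n')=11, C('o')=14, C('u')=15
L[0]='m': occ=0, LF[0]=C('m')+0=8+0=8
L[1]='l': occ=0, LF[1]=C('l')+0=5+0=5
L[2]='l': occ=1, LF[2]=C('l')+1=5+1=6
L[3]='m': occ=1, LF[3]=C('m')+1=8+1=9
L[4]='n': occ=0, LF[4]=C('n')+0=11+0=11
L[5]='$': occ=0, LF[5]=C('$')+0=0+0=0
L[6]='l': occ=2, LF[6]=C('l')+2=5+2=7
L[7]='i': occ=0, LF[7]=C('i')+0=3+0=3
L[8]='u': occ=0, LF[8]=C('u')+0=15+0=15
L[9]='n': occ=1, LF[9]=C('n')+1=11+1=12
L[10]='e': occ=0, LF[10]=C('e')+0=1+0=1
L[11]='n': occ=2, LF[11]=C('n')+2=11+2=13
L[12]='o': occ=0, LF[12]=C('o')+0=14+0=14
L[13]='e': occ=1, LF[13]=C('e')+1=1+1=2
L[14]='m': occ=2, LF[14]=C('m')+2=8+2=10
L[15]='i': occ=1, LF[15]=C('i')+1=3+1=4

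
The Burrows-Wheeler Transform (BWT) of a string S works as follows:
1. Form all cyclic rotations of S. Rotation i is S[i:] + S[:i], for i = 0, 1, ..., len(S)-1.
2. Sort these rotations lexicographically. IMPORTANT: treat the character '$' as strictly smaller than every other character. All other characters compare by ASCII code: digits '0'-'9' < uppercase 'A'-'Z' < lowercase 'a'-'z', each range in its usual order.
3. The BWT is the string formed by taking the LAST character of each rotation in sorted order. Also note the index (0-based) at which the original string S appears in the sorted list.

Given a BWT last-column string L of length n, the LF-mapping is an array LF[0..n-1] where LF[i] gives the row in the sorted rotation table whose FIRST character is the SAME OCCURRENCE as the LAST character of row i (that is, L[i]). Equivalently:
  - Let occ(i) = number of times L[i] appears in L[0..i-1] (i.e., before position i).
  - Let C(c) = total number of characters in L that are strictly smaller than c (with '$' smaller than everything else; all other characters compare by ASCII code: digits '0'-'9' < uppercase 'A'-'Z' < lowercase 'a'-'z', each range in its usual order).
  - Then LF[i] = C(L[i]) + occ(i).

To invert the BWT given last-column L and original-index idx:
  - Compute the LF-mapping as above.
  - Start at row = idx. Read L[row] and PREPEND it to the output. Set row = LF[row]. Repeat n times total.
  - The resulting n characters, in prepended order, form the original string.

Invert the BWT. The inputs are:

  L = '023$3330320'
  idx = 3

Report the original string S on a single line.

Answer: 0332330320$

Derivation:
LF mapping: 1 4 6 0 7 8 9 2 10 5 3
Walk LF starting at row 3, prepending L[row]:
  step 1: row=3, L[3]='$', prepend. Next row=LF[3]=0
  step 2: row=0, L[0]='0', prepend. Next row=LF[0]=1
  step 3: row=1, L[1]='2', prepend. Next row=LF[1]=4
  step 4: row=4, L[4]='3', prepend. Next row=LF[4]=7
  step 5: row=7, L[7]='0', prepend. Next row=LF[7]=2
  step 6: row=2, L[2]='3', prepend. Next row=LF[2]=6
  step 7: row=6, L[6]='3', prepend. Next row=LF[6]=9
  step 8: row=9, L[9]='2', prepend. Next row=LF[9]=5
  step 9: row=5, L[5]='3', prepend. Next row=LF[5]=8
  step 10: row=8, L[8]='3', prepend. Next row=LF[8]=10
  step 11: row=10, L[10]='0', prepend. Next row=LF[10]=3
Reversed output: 0332330320$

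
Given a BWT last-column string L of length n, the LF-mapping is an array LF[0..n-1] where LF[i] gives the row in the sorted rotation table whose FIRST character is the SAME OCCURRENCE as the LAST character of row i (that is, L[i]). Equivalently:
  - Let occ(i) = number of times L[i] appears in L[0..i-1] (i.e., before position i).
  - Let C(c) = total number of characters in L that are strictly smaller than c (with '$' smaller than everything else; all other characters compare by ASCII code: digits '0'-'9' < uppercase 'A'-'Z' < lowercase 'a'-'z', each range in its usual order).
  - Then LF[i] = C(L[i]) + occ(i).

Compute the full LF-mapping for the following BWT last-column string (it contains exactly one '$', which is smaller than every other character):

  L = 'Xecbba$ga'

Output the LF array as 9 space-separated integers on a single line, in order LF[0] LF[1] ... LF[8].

Char counts: '$':1, 'X':1, 'a':2, 'b':2, 'c':1, 'e':1, 'g':1
C (first-col start): C('$')=0, C('X')=1, C('a')=2, C('b')=4, C('c')=6, C('e')=7, C('g')=8
L[0]='X': occ=0, LF[0]=C('X')+0=1+0=1
L[1]='e': occ=0, LF[1]=C('e')+0=7+0=7
L[2]='c': occ=0, LF[2]=C('c')+0=6+0=6
L[3]='b': occ=0, LF[3]=C('b')+0=4+0=4
L[4]='b': occ=1, LF[4]=C('b')+1=4+1=5
L[5]='a': occ=0, LF[5]=C('a')+0=2+0=2
L[6]='$': occ=0, LF[6]=C('$')+0=0+0=0
L[7]='g': occ=0, LF[7]=C('g')+0=8+0=8
L[8]='a': occ=1, LF[8]=C('a')+1=2+1=3

Answer: 1 7 6 4 5 2 0 8 3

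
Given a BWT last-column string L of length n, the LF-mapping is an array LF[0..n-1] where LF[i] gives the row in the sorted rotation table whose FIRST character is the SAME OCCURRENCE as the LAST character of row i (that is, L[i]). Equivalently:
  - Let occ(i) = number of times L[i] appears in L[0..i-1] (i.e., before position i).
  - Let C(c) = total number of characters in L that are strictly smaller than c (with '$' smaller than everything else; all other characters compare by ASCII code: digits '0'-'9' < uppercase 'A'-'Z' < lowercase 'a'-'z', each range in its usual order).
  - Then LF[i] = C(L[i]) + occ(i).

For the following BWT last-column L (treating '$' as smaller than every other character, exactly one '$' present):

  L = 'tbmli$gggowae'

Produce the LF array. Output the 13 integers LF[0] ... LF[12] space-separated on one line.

Char counts: '$':1, 'a':1, 'b':1, 'e':1, 'g':3, 'i':1, 'l':1, 'm':1, 'o':1, 't':1, 'w':1
C (first-col start): C('$')=0, C('a')=1, C('b')=2, C('e')=3, C('g')=4, C('i')=7, C('l')=8, C('m')=9, C('o')=10, C('t')=11, C('w')=12
L[0]='t': occ=0, LF[0]=C('t')+0=11+0=11
L[1]='b': occ=0, LF[1]=C('b')+0=2+0=2
L[2]='m': occ=0, LF[2]=C('m')+0=9+0=9
L[3]='l': occ=0, LF[3]=C('l')+0=8+0=8
L[4]='i': occ=0, LF[4]=C('i')+0=7+0=7
L[5]='$': occ=0, LF[5]=C('$')+0=0+0=0
L[6]='g': occ=0, LF[6]=C('g')+0=4+0=4
L[7]='g': occ=1, LF[7]=C('g')+1=4+1=5
L[8]='g': occ=2, LF[8]=C('g')+2=4+2=6
L[9]='o': occ=0, LF[9]=C('o')+0=10+0=10
L[10]='w': occ=0, LF[10]=C('w')+0=12+0=12
L[11]='a': occ=0, LF[11]=C('a')+0=1+0=1
L[12]='e': occ=0, LF[12]=C('e')+0=3+0=3

Answer: 11 2 9 8 7 0 4 5 6 10 12 1 3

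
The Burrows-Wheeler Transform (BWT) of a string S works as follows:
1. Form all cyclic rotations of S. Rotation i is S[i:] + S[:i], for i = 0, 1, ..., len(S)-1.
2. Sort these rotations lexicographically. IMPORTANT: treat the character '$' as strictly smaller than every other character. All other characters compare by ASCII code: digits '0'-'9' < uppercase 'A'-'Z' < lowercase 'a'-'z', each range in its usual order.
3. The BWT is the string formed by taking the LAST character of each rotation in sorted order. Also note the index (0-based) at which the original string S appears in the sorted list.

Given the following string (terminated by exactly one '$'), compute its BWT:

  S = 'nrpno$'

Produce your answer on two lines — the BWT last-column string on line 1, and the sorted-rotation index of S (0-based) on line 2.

All 6 rotations (rotation i = S[i:]+S[:i]):
  rot[0] = nrpno$
  rot[1] = rpno$n
  rot[2] = pno$nr
  rot[3] = no$nrp
  rot[4] = o$nrpn
  rot[5] = $nrpno
Sorted (with $ < everything):
  sorted[0] = $nrpno  (last char: 'o')
  sorted[1] = no$nrp  (last char: 'p')
  sorted[2] = nrpno$  (last char: '$')
  sorted[3] = o$nrpn  (last char: 'n')
  sorted[4] = pno$nr  (last char: 'r')
  sorted[5] = rpno$n  (last char: 'n')
Last column: op$nrn
Original string S is at sorted index 2

Answer: op$nrn
2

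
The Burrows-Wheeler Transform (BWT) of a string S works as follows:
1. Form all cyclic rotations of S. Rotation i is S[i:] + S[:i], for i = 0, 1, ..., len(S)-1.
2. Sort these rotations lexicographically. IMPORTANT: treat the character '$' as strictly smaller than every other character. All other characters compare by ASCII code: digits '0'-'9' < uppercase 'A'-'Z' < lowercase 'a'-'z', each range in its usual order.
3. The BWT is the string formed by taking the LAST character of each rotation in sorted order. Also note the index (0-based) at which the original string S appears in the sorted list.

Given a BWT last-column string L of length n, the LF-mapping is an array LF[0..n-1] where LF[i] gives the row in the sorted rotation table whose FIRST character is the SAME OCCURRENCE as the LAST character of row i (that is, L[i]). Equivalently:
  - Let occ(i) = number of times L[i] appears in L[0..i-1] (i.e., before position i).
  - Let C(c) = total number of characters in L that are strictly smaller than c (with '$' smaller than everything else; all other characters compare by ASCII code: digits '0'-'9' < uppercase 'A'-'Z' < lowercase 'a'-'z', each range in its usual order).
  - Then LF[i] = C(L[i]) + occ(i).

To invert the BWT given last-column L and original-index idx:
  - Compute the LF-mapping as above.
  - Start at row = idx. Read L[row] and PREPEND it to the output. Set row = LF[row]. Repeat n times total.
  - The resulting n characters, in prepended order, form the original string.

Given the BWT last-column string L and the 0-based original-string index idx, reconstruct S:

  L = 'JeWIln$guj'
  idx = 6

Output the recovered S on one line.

Answer: jungleIWJ$

Derivation:
LF mapping: 2 4 3 1 7 8 0 5 9 6
Walk LF starting at row 6, prepending L[row]:
  step 1: row=6, L[6]='$', prepend. Next row=LF[6]=0
  step 2: row=0, L[0]='J', prepend. Next row=LF[0]=2
  step 3: row=2, L[2]='W', prepend. Next row=LF[2]=3
  step 4: row=3, L[3]='I', prepend. Next row=LF[3]=1
  step 5: row=1, L[1]='e', prepend. Next row=LF[1]=4
  step 6: row=4, L[4]='l', prepend. Next row=LF[4]=7
  step 7: row=7, L[7]='g', prepend. Next row=LF[7]=5
  step 8: row=5, L[5]='n', prepend. Next row=LF[5]=8
  step 9: row=8, L[8]='u', prepend. Next row=LF[8]=9
  step 10: row=9, L[9]='j', prepend. Next row=LF[9]=6
Reversed output: jungleIWJ$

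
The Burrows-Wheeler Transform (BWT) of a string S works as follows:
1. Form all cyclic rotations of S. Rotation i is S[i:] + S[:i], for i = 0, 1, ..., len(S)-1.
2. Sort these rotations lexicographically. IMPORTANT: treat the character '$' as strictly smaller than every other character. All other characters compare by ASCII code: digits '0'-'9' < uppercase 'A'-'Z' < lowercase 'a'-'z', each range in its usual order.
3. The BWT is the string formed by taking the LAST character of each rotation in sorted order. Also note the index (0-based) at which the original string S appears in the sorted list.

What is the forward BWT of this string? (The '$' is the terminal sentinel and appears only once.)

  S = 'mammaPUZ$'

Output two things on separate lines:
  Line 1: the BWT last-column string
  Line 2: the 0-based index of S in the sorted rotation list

All 9 rotations (rotation i = S[i:]+S[:i]):
  rot[0] = mammaPUZ$
  rot[1] = ammaPUZ$m
  rot[2] = mmaPUZ$ma
  rot[3] = maPUZ$mam
  rot[4] = aPUZ$mamm
  rot[5] = PUZ$mamma
  rot[6] = UZ$mammaP
  rot[7] = Z$mammaPU
  rot[8] = $mammaPUZ
Sorted (with $ < everything):
  sorted[0] = $mammaPUZ  (last char: 'Z')
  sorted[1] = PUZ$mamma  (last char: 'a')
  sorted[2] = UZ$mammaP  (last char: 'P')
  sorted[3] = Z$mammaPU  (last char: 'U')
  sorted[4] = aPUZ$mamm  (last char: 'm')
  sorted[5] = ammaPUZ$m  (last char: 'm')
  sorted[6] = maPUZ$mam  (last char: 'm')
  sorted[7] = mammaPUZ$  (last char: '$')
  sorted[8] = mmaPUZ$ma  (last char: 'a')
Last column: ZaPUmmm$a
Original string S is at sorted index 7

Answer: ZaPUmmm$a
7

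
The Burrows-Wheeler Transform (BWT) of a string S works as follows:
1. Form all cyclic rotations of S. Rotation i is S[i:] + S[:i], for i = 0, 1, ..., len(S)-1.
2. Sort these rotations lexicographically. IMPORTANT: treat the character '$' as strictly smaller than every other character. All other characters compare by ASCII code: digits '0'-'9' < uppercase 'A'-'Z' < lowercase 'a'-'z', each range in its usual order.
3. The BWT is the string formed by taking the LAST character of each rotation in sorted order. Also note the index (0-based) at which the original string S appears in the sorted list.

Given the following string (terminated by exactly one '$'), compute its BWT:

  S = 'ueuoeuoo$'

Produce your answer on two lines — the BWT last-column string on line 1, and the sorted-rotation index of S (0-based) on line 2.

All 9 rotations (rotation i = S[i:]+S[:i]):
  rot[0] = ueuoeuoo$
  rot[1] = euoeuoo$u
  rot[2] = uoeuoo$ue
  rot[3] = oeuoo$ueu
  rot[4] = euoo$ueuo
  rot[5] = uoo$ueuoe
  rot[6] = oo$ueuoeu
  rot[7] = o$ueuoeuo
  rot[8] = $ueuoeuoo
Sorted (with $ < everything):
  sorted[0] = $ueuoeuoo  (last char: 'o')
  sorted[1] = euoeuoo$u  (last char: 'u')
  sorted[2] = euoo$ueuo  (last char: 'o')
  sorted[3] = o$ueuoeuo  (last char: 'o')
  sorted[4] = oeuoo$ueu  (last char: 'u')
  sorted[5] = oo$ueuoeu  (last char: 'u')
  sorted[6] = ueuoeuoo$  (last char: '$')
  sorted[7] = uoeuoo$ue  (last char: 'e')
  sorted[8] = uoo$ueuoe  (last char: 'e')
Last column: ouoouu$ee
Original string S is at sorted index 6

Answer: ouoouu$ee
6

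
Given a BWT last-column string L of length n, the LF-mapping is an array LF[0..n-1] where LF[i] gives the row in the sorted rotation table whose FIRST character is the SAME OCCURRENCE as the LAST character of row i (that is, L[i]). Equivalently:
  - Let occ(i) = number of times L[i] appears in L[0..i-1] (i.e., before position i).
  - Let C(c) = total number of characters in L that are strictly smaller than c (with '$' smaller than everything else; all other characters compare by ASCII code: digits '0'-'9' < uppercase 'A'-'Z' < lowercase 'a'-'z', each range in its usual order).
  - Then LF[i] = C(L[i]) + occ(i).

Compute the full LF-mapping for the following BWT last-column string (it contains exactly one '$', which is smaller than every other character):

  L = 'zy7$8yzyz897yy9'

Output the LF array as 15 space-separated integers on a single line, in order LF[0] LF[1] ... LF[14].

Answer: 12 7 1 0 3 8 13 9 14 4 5 2 10 11 6

Derivation:
Char counts: '$':1, '7':2, '8':2, '9':2, 'y':5, 'z':3
C (first-col start): C('$')=0, C('7')=1, C('8')=3, C('9')=5, C('y')=7, C('z')=12
L[0]='z': occ=0, LF[0]=C('z')+0=12+0=12
L[1]='y': occ=0, LF[1]=C('y')+0=7+0=7
L[2]='7': occ=0, LF[2]=C('7')+0=1+0=1
L[3]='$': occ=0, LF[3]=C('$')+0=0+0=0
L[4]='8': occ=0, LF[4]=C('8')+0=3+0=3
L[5]='y': occ=1, LF[5]=C('y')+1=7+1=8
L[6]='z': occ=1, LF[6]=C('z')+1=12+1=13
L[7]='y': occ=2, LF[7]=C('y')+2=7+2=9
L[8]='z': occ=2, LF[8]=C('z')+2=12+2=14
L[9]='8': occ=1, LF[9]=C('8')+1=3+1=4
L[10]='9': occ=0, LF[10]=C('9')+0=5+0=5
L[11]='7': occ=1, LF[11]=C('7')+1=1+1=2
L[12]='y': occ=3, LF[12]=C('y')+3=7+3=10
L[13]='y': occ=4, LF[13]=C('y')+4=7+4=11
L[14]='9': occ=1, LF[14]=C('9')+1=5+1=6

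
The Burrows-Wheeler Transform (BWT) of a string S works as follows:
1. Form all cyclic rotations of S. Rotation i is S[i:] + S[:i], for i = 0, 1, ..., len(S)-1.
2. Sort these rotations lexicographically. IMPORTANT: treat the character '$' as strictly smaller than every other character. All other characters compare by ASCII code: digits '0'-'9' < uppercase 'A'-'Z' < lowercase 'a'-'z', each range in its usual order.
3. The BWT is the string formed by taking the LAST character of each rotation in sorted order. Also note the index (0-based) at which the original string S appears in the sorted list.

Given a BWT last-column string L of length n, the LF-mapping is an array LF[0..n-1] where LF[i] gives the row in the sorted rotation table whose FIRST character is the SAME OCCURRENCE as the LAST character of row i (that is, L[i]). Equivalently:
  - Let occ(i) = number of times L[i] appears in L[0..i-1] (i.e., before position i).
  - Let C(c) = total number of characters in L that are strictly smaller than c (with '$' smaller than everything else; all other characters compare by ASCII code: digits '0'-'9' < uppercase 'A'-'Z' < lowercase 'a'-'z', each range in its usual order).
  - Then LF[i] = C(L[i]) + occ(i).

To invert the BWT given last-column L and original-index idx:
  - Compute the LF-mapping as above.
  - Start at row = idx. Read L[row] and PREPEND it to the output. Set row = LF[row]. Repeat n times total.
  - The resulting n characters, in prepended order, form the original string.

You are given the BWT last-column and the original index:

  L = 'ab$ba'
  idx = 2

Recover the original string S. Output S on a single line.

LF mapping: 1 3 0 4 2
Walk LF starting at row 2, prepending L[row]:
  step 1: row=2, L[2]='$', prepend. Next row=LF[2]=0
  step 2: row=0, L[0]='a', prepend. Next row=LF[0]=1
  step 3: row=1, L[1]='b', prepend. Next row=LF[1]=3
  step 4: row=3, L[3]='b', prepend. Next row=LF[3]=4
  step 5: row=4, L[4]='a', prepend. Next row=LF[4]=2
Reversed output: abba$

Answer: abba$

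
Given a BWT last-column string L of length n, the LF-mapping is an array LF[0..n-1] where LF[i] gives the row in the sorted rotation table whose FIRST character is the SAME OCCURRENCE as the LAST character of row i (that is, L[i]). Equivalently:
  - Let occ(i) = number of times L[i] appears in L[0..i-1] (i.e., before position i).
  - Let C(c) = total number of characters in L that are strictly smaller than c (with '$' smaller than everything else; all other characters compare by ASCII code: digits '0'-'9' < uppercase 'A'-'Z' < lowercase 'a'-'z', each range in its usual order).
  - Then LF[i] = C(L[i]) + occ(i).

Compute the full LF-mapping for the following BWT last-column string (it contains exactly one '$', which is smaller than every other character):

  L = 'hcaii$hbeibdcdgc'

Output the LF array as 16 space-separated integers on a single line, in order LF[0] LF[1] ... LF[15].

Answer: 11 4 1 13 14 0 12 2 9 15 3 7 5 8 10 6

Derivation:
Char counts: '$':1, 'a':1, 'b':2, 'c':3, 'd':2, 'e':1, 'g':1, 'h':2, 'i':3
C (first-col start): C('$')=0, C('a')=1, C('b')=2, C('c')=4, C('d')=7, C('e')=9, C('g')=10, C('h')=11, C('i')=13
L[0]='h': occ=0, LF[0]=C('h')+0=11+0=11
L[1]='c': occ=0, LF[1]=C('c')+0=4+0=4
L[2]='a': occ=0, LF[2]=C('a')+0=1+0=1
L[3]='i': occ=0, LF[3]=C('i')+0=13+0=13
L[4]='i': occ=1, LF[4]=C('i')+1=13+1=14
L[5]='$': occ=0, LF[5]=C('$')+0=0+0=0
L[6]='h': occ=1, LF[6]=C('h')+1=11+1=12
L[7]='b': occ=0, LF[7]=C('b')+0=2+0=2
L[8]='e': occ=0, LF[8]=C('e')+0=9+0=9
L[9]='i': occ=2, LF[9]=C('i')+2=13+2=15
L[10]='b': occ=1, LF[10]=C('b')+1=2+1=3
L[11]='d': occ=0, LF[11]=C('d')+0=7+0=7
L[12]='c': occ=1, LF[12]=C('c')+1=4+1=5
L[13]='d': occ=1, LF[13]=C('d')+1=7+1=8
L[14]='g': occ=0, LF[14]=C('g')+0=10+0=10
L[15]='c': occ=2, LF[15]=C('c')+2=4+2=6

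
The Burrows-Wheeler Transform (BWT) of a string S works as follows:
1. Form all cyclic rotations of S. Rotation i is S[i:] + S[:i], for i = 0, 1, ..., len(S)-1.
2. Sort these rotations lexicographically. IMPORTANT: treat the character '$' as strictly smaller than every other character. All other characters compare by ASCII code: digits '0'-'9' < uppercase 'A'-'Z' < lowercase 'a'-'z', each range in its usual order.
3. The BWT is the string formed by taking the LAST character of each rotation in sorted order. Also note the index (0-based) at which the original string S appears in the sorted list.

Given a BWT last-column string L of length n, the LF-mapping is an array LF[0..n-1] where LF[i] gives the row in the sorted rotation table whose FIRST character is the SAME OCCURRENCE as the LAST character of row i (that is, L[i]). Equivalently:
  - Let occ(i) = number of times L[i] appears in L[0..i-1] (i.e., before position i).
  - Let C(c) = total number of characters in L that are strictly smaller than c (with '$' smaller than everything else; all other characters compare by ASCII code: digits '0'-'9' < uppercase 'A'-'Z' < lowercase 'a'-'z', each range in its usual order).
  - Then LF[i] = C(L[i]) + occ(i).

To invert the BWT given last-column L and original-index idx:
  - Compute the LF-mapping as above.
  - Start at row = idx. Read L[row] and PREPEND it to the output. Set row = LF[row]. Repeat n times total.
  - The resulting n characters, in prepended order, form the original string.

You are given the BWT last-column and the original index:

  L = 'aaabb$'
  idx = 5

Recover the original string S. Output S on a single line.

LF mapping: 1 2 3 4 5 0
Walk LF starting at row 5, prepending L[row]:
  step 1: row=5, L[5]='$', prepend. Next row=LF[5]=0
  step 2: row=0, L[0]='a', prepend. Next row=LF[0]=1
  step 3: row=1, L[1]='a', prepend. Next row=LF[1]=2
  step 4: row=2, L[2]='a', prepend. Next row=LF[2]=3
  step 5: row=3, L[3]='b', prepend. Next row=LF[3]=4
  step 6: row=4, L[4]='b', prepend. Next row=LF[4]=5
Reversed output: bbaaa$

Answer: bbaaa$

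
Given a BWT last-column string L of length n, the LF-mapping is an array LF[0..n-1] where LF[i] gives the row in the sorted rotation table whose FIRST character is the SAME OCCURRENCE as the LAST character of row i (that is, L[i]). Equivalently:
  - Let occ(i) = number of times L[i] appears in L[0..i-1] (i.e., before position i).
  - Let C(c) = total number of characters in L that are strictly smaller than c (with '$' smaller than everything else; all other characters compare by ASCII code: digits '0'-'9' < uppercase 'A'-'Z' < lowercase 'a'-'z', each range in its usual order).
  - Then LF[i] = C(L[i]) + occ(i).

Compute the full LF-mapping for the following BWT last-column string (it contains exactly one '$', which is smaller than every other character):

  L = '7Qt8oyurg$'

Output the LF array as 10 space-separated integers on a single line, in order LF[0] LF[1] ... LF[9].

Answer: 1 3 7 2 5 9 8 6 4 0

Derivation:
Char counts: '$':1, '7':1, '8':1, 'Q':1, 'g':1, 'o':1, 'r':1, 't':1, 'u':1, 'y':1
C (first-col start): C('$')=0, C('7')=1, C('8')=2, C('Q')=3, C('g')=4, C('o')=5, C('r')=6, C('t')=7, C('u')=8, C('y')=9
L[0]='7': occ=0, LF[0]=C('7')+0=1+0=1
L[1]='Q': occ=0, LF[1]=C('Q')+0=3+0=3
L[2]='t': occ=0, LF[2]=C('t')+0=7+0=7
L[3]='8': occ=0, LF[3]=C('8')+0=2+0=2
L[4]='o': occ=0, LF[4]=C('o')+0=5+0=5
L[5]='y': occ=0, LF[5]=C('y')+0=9+0=9
L[6]='u': occ=0, LF[6]=C('u')+0=8+0=8
L[7]='r': occ=0, LF[7]=C('r')+0=6+0=6
L[8]='g': occ=0, LF[8]=C('g')+0=4+0=4
L[9]='$': occ=0, LF[9]=C('$')+0=0+0=0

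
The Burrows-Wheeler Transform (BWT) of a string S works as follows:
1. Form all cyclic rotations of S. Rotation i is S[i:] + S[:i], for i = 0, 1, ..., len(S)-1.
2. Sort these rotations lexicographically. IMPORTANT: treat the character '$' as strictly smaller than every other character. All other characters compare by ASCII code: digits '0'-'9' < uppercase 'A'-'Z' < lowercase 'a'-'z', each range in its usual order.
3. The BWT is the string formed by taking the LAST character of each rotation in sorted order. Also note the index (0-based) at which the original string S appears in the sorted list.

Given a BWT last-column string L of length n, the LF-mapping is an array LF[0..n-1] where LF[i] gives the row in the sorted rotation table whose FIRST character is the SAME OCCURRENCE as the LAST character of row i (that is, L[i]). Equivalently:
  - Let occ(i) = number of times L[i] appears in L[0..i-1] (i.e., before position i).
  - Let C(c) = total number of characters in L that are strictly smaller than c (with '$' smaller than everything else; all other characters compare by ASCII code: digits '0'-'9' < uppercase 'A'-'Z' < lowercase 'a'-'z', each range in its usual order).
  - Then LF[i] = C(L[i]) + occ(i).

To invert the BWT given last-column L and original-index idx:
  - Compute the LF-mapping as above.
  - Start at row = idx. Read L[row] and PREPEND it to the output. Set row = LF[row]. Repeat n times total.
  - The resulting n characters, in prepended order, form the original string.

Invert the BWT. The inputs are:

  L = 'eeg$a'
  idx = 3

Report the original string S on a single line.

LF mapping: 2 3 4 0 1
Walk LF starting at row 3, prepending L[row]:
  step 1: row=3, L[3]='$', prepend. Next row=LF[3]=0
  step 2: row=0, L[0]='e', prepend. Next row=LF[0]=2
  step 3: row=2, L[2]='g', prepend. Next row=LF[2]=4
  step 4: row=4, L[4]='a', prepend. Next row=LF[4]=1
  step 5: row=1, L[1]='e', prepend. Next row=LF[1]=3
Reversed output: eage$

Answer: eage$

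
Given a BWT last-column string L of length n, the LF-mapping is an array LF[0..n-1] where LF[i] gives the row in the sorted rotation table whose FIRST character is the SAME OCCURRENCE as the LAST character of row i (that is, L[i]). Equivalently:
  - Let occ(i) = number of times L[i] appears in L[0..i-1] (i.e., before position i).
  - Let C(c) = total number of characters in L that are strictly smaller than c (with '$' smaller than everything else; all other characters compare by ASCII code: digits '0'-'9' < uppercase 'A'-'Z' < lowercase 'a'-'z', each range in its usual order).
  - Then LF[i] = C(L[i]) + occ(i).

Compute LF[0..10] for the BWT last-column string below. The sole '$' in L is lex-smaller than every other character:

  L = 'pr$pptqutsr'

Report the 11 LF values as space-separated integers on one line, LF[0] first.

Answer: 1 5 0 2 3 8 4 10 9 7 6

Derivation:
Char counts: '$':1, 'p':3, 'q':1, 'r':2, 's':1, 't':2, 'u':1
C (first-col start): C('$')=0, C('p')=1, C('q')=4, C('r')=5, C('s')=7, C('t')=8, C('u')=10
L[0]='p': occ=0, LF[0]=C('p')+0=1+0=1
L[1]='r': occ=0, LF[1]=C('r')+0=5+0=5
L[2]='$': occ=0, LF[2]=C('$')+0=0+0=0
L[3]='p': occ=1, LF[3]=C('p')+1=1+1=2
L[4]='p': occ=2, LF[4]=C('p')+2=1+2=3
L[5]='t': occ=0, LF[5]=C('t')+0=8+0=8
L[6]='q': occ=0, LF[6]=C('q')+0=4+0=4
L[7]='u': occ=0, LF[7]=C('u')+0=10+0=10
L[8]='t': occ=1, LF[8]=C('t')+1=8+1=9
L[9]='s': occ=0, LF[9]=C('s')+0=7+0=7
L[10]='r': occ=1, LF[10]=C('r')+1=5+1=6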